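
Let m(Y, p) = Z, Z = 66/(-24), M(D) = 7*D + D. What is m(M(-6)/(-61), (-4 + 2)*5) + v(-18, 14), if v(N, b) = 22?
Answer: 77/4 ≈ 19.250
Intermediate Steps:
M(D) = 8*D
Z = -11/4 (Z = 66*(-1/24) = -11/4 ≈ -2.7500)
m(Y, p) = -11/4
m(M(-6)/(-61), (-4 + 2)*5) + v(-18, 14) = -11/4 + 22 = 77/4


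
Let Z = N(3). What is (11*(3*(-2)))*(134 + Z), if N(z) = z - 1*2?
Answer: -8910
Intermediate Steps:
N(z) = -2 + z (N(z) = z - 2 = -2 + z)
Z = 1 (Z = -2 + 3 = 1)
(11*(3*(-2)))*(134 + Z) = (11*(3*(-2)))*(134 + 1) = (11*(-6))*135 = -66*135 = -8910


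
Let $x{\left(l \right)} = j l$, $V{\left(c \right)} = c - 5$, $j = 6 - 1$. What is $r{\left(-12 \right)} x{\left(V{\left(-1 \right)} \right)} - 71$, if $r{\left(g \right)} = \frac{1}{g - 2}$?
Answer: $- \frac{482}{7} \approx -68.857$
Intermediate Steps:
$j = 5$
$V{\left(c \right)} = -5 + c$ ($V{\left(c \right)} = c - 5 = -5 + c$)
$r{\left(g \right)} = \frac{1}{-2 + g}$
$x{\left(l \right)} = 5 l$
$r{\left(-12 \right)} x{\left(V{\left(-1 \right)} \right)} - 71 = \frac{5 \left(-5 - 1\right)}{-2 - 12} - 71 = \frac{5 \left(-6\right)}{-14} - 71 = \left(- \frac{1}{14}\right) \left(-30\right) - 71 = \frac{15}{7} - 71 = - \frac{482}{7}$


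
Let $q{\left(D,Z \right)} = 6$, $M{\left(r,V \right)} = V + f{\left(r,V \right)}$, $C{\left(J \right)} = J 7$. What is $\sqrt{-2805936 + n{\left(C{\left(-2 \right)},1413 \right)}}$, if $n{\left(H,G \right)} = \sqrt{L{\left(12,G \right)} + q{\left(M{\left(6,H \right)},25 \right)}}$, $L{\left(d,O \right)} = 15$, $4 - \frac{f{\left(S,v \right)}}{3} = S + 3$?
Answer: $\sqrt{-2805936 + \sqrt{21}} \approx 1675.1 i$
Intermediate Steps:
$f{\left(S,v \right)} = 3 - 3 S$ ($f{\left(S,v \right)} = 12 - 3 \left(S + 3\right) = 12 - 3 \left(3 + S\right) = 12 - \left(9 + 3 S\right) = 3 - 3 S$)
$C{\left(J \right)} = 7 J$
$M{\left(r,V \right)} = 3 + V - 3 r$ ($M{\left(r,V \right)} = V - \left(-3 + 3 r\right) = 3 + V - 3 r$)
$n{\left(H,G \right)} = \sqrt{21}$ ($n{\left(H,G \right)} = \sqrt{15 + 6} = \sqrt{21}$)
$\sqrt{-2805936 + n{\left(C{\left(-2 \right)},1413 \right)}} = \sqrt{-2805936 + \sqrt{21}}$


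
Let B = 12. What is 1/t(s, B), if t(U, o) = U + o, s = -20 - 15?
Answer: -1/23 ≈ -0.043478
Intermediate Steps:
s = -35
1/t(s, B) = 1/(-35 + 12) = 1/(-23) = -1/23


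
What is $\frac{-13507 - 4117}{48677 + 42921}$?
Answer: $- \frac{8812}{45799} \approx -0.19241$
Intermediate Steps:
$\frac{-13507 - 4117}{48677 + 42921} = - \frac{17624}{91598} = \left(-17624\right) \frac{1}{91598} = - \frac{8812}{45799}$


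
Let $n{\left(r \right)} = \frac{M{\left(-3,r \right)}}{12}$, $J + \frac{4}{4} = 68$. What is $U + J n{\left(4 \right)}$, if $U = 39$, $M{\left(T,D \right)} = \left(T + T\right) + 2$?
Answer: $\frac{50}{3} \approx 16.667$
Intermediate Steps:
$M{\left(T,D \right)} = 2 + 2 T$ ($M{\left(T,D \right)} = 2 T + 2 = 2 + 2 T$)
$J = 67$ ($J = -1 + 68 = 67$)
$n{\left(r \right)} = - \frac{1}{3}$ ($n{\left(r \right)} = \frac{2 + 2 \left(-3\right)}{12} = \left(2 - 6\right) \frac{1}{12} = \left(-4\right) \frac{1}{12} = - \frac{1}{3}$)
$U + J n{\left(4 \right)} = 39 + 67 \left(- \frac{1}{3}\right) = 39 - \frac{67}{3} = \frac{50}{3}$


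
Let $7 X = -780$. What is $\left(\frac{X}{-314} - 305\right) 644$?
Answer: $- \frac{30802060}{157} \approx -1.9619 \cdot 10^{5}$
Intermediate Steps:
$X = - \frac{780}{7}$ ($X = \frac{1}{7} \left(-780\right) = - \frac{780}{7} \approx -111.43$)
$\left(\frac{X}{-314} - 305\right) 644 = \left(- \frac{780}{7 \left(-314\right)} - 305\right) 644 = \left(\left(- \frac{780}{7}\right) \left(- \frac{1}{314}\right) - 305\right) 644 = \left(\frac{390}{1099} - 305\right) 644 = \left(- \frac{334805}{1099}\right) 644 = - \frac{30802060}{157}$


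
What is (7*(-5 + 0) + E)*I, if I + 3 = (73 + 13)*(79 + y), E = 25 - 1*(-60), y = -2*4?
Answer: 305150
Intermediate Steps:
y = -8
E = 85 (E = 25 + 60 = 85)
I = 6103 (I = -3 + (73 + 13)*(79 - 8) = -3 + 86*71 = -3 + 6106 = 6103)
(7*(-5 + 0) + E)*I = (7*(-5 + 0) + 85)*6103 = (7*(-5) + 85)*6103 = (-35 + 85)*6103 = 50*6103 = 305150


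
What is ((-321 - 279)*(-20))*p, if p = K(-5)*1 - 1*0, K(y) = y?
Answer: -60000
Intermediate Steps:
p = -5 (p = -5*1 - 1*0 = -5 + 0 = -5)
((-321 - 279)*(-20))*p = ((-321 - 279)*(-20))*(-5) = -600*(-20)*(-5) = 12000*(-5) = -60000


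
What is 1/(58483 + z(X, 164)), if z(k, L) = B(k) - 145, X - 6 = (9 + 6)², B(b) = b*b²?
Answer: 1/12384729 ≈ 8.0745e-8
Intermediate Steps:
B(b) = b³
X = 231 (X = 6 + (9 + 6)² = 6 + 15² = 6 + 225 = 231)
z(k, L) = -145 + k³ (z(k, L) = k³ - 145 = -145 + k³)
1/(58483 + z(X, 164)) = 1/(58483 + (-145 + 231³)) = 1/(58483 + (-145 + 12326391)) = 1/(58483 + 12326246) = 1/12384729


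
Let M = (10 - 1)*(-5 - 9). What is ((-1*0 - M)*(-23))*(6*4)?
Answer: -69552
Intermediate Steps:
M = -126 (M = 9*(-14) = -126)
((-1*0 - M)*(-23))*(6*4) = ((-1*0 - 1*(-126))*(-23))*(6*4) = ((0 + 126)*(-23))*24 = (126*(-23))*24 = -2898*24 = -69552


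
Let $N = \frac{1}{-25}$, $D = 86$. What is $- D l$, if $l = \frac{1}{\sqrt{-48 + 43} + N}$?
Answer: $\frac{1075}{1563} + \frac{26875 i \sqrt{5}}{1563} \approx 0.68778 + 38.448 i$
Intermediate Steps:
$N = - \frac{1}{25} \approx -0.04$
$l = \frac{1}{- \frac{1}{25} + i \sqrt{5}}$ ($l = \frac{1}{\sqrt{-48 + 43} - \frac{1}{25}} = \frac{1}{\sqrt{-5} - \frac{1}{25}} = \frac{1}{i \sqrt{5} - \frac{1}{25}} = \frac{1}{- \frac{1}{25} + i \sqrt{5}} \approx -0.0079975 - 0.44707 i$)
$- D l = \left(-1\right) 86 \left(- \frac{25}{3126} - \frac{625 i \sqrt{5}}{3126}\right) = - 86 \left(- \frac{25}{3126} - \frac{625 i \sqrt{5}}{3126}\right) = \frac{1075}{1563} + \frac{26875 i \sqrt{5}}{1563}$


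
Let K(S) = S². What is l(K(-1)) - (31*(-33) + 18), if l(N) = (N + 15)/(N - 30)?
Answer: 29129/29 ≈ 1004.4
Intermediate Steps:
l(N) = (15 + N)/(-30 + N)
l(K(-1)) - (31*(-33) + 18) = (15 + (-1)²)/(-30 + (-1)²) - (31*(-33) + 18) = (15 + 1)/(-30 + 1) - (-1023 + 18) = 16/(-29) - 1*(-1005) = -1/29*16 + 1005 = -16/29 + 1005 = 29129/29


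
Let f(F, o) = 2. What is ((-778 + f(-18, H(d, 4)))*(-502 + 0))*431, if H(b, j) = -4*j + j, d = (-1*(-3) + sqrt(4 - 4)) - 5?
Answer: 167896912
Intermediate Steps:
d = -2 (d = (3 + sqrt(0)) - 5 = (3 + 0) - 5 = 3 - 5 = -2)
H(b, j) = -3*j
((-778 + f(-18, H(d, 4)))*(-502 + 0))*431 = ((-778 + 2)*(-502 + 0))*431 = -776*(-502)*431 = 389552*431 = 167896912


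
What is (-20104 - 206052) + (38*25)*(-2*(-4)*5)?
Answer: -188156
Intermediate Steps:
(-20104 - 206052) + (38*25)*(-2*(-4)*5) = -226156 + 950*(8*5) = -226156 + 950*40 = -226156 + 38000 = -188156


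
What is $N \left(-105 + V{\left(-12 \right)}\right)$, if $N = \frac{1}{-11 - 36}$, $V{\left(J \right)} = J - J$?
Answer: $\frac{105}{47} \approx 2.234$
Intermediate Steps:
$V{\left(J \right)} = 0$
$N = - \frac{1}{47}$ ($N = \frac{1}{-47} = - \frac{1}{47} \approx -0.021277$)
$N \left(-105 + V{\left(-12 \right)}\right) = - \frac{-105 + 0}{47} = \left(- \frac{1}{47}\right) \left(-105\right) = \frac{105}{47}$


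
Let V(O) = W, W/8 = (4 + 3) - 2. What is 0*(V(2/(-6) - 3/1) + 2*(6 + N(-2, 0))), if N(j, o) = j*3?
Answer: 0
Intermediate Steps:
W = 40 (W = 8*((4 + 3) - 2) = 8*(7 - 2) = 8*5 = 40)
N(j, o) = 3*j
V(O) = 40
0*(V(2/(-6) - 3/1) + 2*(6 + N(-2, 0))) = 0*(40 + 2*(6 + 3*(-2))) = 0*(40 + 2*(6 - 6)) = 0*(40 + 2*0) = 0*(40 + 0) = 0*40 = 0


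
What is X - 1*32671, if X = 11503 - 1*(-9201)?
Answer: -11967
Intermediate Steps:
X = 20704 (X = 11503 + 9201 = 20704)
X - 1*32671 = 20704 - 1*32671 = 20704 - 32671 = -11967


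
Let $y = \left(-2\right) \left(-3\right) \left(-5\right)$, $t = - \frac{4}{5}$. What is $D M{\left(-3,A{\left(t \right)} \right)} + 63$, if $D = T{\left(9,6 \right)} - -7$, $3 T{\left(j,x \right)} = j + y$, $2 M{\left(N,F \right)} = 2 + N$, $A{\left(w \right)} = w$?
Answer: $63$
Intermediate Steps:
$t = - \frac{4}{5}$ ($t = \left(-4\right) \frac{1}{5} = - \frac{4}{5} \approx -0.8$)
$y = -30$ ($y = 6 \left(-5\right) = -30$)
$M{\left(N,F \right)} = 1 + \frac{N}{2}$ ($M{\left(N,F \right)} = \frac{2 + N}{2} = 1 + \frac{N}{2}$)
$T{\left(j,x \right)} = -10 + \frac{j}{3}$ ($T{\left(j,x \right)} = \frac{j - 30}{3} = \frac{-30 + j}{3} = -10 + \frac{j}{3}$)
$D = 0$ ($D = \left(-10 + \frac{1}{3} \cdot 9\right) - -7 = \left(-10 + 3\right) + 7 = -7 + 7 = 0$)
$D M{\left(-3,A{\left(t \right)} \right)} + 63 = 0 \left(1 + \frac{1}{2} \left(-3\right)\right) + 63 = 0 \left(1 - \frac{3}{2}\right) + 63 = 0 \left(- \frac{1}{2}\right) + 63 = 0 + 63 = 63$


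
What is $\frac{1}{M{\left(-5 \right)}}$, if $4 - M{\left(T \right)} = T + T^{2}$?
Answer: $- \frac{1}{16} \approx -0.0625$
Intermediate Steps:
$M{\left(T \right)} = 4 - T - T^{2}$ ($M{\left(T \right)} = 4 - \left(T + T^{2}\right) = 4 - T - T^{2}$)
$\frac{1}{M{\left(-5 \right)}} = \frac{1}{4 - -5 - \left(-5\right)^{2}} = \frac{1}{4 + 5 - 25} = \frac{1}{-16} = - \frac{1}{16}$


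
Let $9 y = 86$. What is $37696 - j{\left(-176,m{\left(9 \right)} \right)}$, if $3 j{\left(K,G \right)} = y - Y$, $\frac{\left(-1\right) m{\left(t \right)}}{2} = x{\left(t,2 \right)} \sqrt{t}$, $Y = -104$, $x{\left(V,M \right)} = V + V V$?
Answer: $\frac{1016770}{27} \approx 37658.0$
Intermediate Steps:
$x{\left(V,M \right)} = V + V^{2}$
$y = \frac{86}{9}$ ($y = \frac{1}{9} \cdot 86 = \frac{86}{9} \approx 9.5556$)
$m{\left(t \right)} = - 2 t^{\frac{3}{2}} \left(1 + t\right)$ ($m{\left(t \right)} = - 2 t \left(1 + t\right) \sqrt{t} = - 2 t^{\frac{3}{2}} \left(1 + t\right)$)
$j{\left(K,G \right)} = \frac{1022}{27}$ ($j{\left(K,G \right)} = \frac{\frac{86}{9} - -104}{3} = \frac{\frac{86}{9} + 104}{3} = \frac{1}{3} \cdot \frac{1022}{9} = \frac{1022}{27}$)
$37696 - j{\left(-176,m{\left(9 \right)} \right)} = 37696 - \frac{1022}{27} = \frac{1016770}{27}$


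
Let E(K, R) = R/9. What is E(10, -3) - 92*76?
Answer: -20977/3 ≈ -6992.3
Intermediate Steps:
E(K, R) = R/9 (E(K, R) = R*(⅑) = R/9)
E(10, -3) - 92*76 = (⅑)*(-3) - 92*76 = -⅓ - 6992 = -20977/3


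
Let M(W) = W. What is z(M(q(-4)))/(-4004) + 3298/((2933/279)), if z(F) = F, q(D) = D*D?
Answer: 131578630/419419 ≈ 313.72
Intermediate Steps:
q(D) = D**2
z(M(q(-4)))/(-4004) + 3298/((2933/279)) = (-4)**2/(-4004) + 3298/((2933/279)) = 16*(-1/4004) + 3298/((2933*(1/279))) = -4/1001 + 3298/(2933/279) = -4/1001 + 3298*(279/2933) = -4/1001 + 920142/2933 = 131578630/419419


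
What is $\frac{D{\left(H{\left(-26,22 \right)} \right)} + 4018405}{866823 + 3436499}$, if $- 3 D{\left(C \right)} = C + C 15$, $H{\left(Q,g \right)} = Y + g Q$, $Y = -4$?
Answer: $\frac{4021477}{4303322} \approx 0.93451$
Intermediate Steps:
$H{\left(Q,g \right)} = -4 + Q g$ ($H{\left(Q,g \right)} = -4 + g Q = -4 + Q g$)
$D{\left(C \right)} = - \frac{16 C}{3}$ ($D{\left(C \right)} = - \frac{C + C 15}{3} = - \frac{C + 15 C}{3} = - \frac{16 C}{3}$)
$\frac{D{\left(H{\left(-26,22 \right)} \right)} + 4018405}{866823 + 3436499} = \frac{- \frac{16 \left(-4 - 572\right)}{3} + 4018405}{866823 + 3436499} = \frac{- \frac{16 \left(-4 - 572\right)}{3} + 4018405}{4303322} = \left(\left(- \frac{16}{3}\right) \left(-576\right) + 4018405\right) \frac{1}{4303322} = \left(3072 + 4018405\right) \frac{1}{4303322} = 4021477 \cdot \frac{1}{4303322} = \frac{4021477}{4303322}$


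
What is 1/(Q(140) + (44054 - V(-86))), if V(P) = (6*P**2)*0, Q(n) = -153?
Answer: 1/43901 ≈ 2.2779e-5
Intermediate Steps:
V(P) = 0
1/(Q(140) + (44054 - V(-86))) = 1/(-153 + (44054 - 1*0)) = 1/(-153 + (44054 + 0)) = 1/(-153 + 44054) = 1/43901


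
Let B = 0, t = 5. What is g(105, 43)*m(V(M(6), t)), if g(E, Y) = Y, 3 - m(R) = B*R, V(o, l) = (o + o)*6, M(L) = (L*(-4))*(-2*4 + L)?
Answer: 129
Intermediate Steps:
M(L) = -4*L*(-8 + L) (M(L) = (-4*L)*(-8 + L) = -4*L*(-8 + L))
V(o, l) = 12*o (V(o, l) = (2*o)*6 = 12*o)
m(R) = 3 (m(R) = 3 - 0*R = 3 - 1*0 = 3 + 0 = 3)
g(105, 43)*m(V(M(6), t)) = 43*3 = 129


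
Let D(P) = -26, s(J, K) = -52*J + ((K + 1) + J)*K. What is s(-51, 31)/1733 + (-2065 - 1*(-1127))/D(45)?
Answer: 839596/22529 ≈ 37.267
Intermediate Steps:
s(J, K) = -52*J + K*(1 + J + K) (s(J, K) = -52*J + ((1 + K) + J)*K = -52*J + (1 + J + K)*K = -52*J + K*(1 + J + K))
s(-51, 31)/1733 + (-2065 - 1*(-1127))/D(45) = (31 + 31² - 52*(-51) - 51*31)/1733 + (-2065 - 1*(-1127))/(-26) = (31 + 961 + 2652 - 1581)*(1/1733) + (-2065 + 1127)*(-1/26) = 2063*(1/1733) - 938*(-1/26) = 2063/1733 + 469/13 = 839596/22529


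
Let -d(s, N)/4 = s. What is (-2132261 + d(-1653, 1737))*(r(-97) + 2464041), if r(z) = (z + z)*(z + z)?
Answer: -5317687213373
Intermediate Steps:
r(z) = 4*z**2 (r(z) = (2*z)*(2*z) = 4*z**2)
d(s, N) = -4*s
(-2132261 + d(-1653, 1737))*(r(-97) + 2464041) = (-2132261 - 4*(-1653))*(4*(-97)**2 + 2464041) = (-2132261 + 6612)*(4*9409 + 2464041) = -2125649*(37636 + 2464041) = -2125649*2501677 = -5317687213373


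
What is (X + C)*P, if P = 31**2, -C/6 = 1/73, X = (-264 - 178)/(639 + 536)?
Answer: -37782676/85775 ≈ -440.49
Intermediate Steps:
X = -442/1175 ≈ -0.37617
C = -6/73 ≈ -0.082192
P = 961
(X + C)*P = (-442/1175 - 6/73)*961 = -39316/85775*961 = -37782676/85775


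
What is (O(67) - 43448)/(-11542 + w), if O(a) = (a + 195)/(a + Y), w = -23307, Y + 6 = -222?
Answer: 6995390/5610689 ≈ 1.2468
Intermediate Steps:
Y = -228 (Y = -6 - 222 = -228)
O(a) = (195 + a)/(-228 + a) (O(a) = (a + 195)/(a - 228) = (195 + a)/(-228 + a))
(O(67) - 43448)/(-11542 + w) = ((195 + 67)/(-228 + 67) - 43448)/(-11542 - 23307) = (262/(-161) - 43448)/(-34849) = (-1/161*262 - 43448)*(-1/34849) = (-262/161 - 43448)*(-1/34849) = -6995390/161*(-1/34849) = 6995390/5610689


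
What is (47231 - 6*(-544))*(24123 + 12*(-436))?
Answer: 953901045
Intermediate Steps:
(47231 - 6*(-544))*(24123 + 12*(-436)) = (47231 + 3264)*(24123 - 5232) = 50495*18891 = 953901045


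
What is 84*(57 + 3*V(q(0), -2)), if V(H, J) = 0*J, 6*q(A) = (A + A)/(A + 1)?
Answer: 4788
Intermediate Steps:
q(A) = A/(3*(1 + A)) (q(A) = ((A + A)/(A + 1))/6 = ((2*A)/(1 + A))/6 = (2*A/(1 + A))/6 = A/(3*(1 + A)))
V(H, J) = 0
84*(57 + 3*V(q(0), -2)) = 84*(57 + 3*0) = 84*(57 + 0) = 84*57 = 4788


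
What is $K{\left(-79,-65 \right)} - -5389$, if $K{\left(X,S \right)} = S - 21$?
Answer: $5303$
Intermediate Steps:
$K{\left(X,S \right)} = -21 + S$ ($K{\left(X,S \right)} = S - 21 = -21 + S$)
$K{\left(-79,-65 \right)} - -5389 = \left(-21 - 65\right) - -5389 = -86 + 5389 = 5303$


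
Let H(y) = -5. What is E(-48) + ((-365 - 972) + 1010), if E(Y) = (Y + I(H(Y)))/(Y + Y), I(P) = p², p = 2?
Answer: -7837/24 ≈ -326.54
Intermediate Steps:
I(P) = 4 (I(P) = 2² = 4)
E(Y) = (4 + Y)/(2*Y) (E(Y) = (Y + 4)/(Y + Y) = (4 + Y)/((2*Y)) = (4 + Y)*(1/(2*Y)) = (4 + Y)/(2*Y))
E(-48) + ((-365 - 972) + 1010) = (½)*(4 - 48)/(-48) + ((-365 - 972) + 1010) = (½)*(-1/48)*(-44) + (-1337 + 1010) = 11/24 - 327 = -7837/24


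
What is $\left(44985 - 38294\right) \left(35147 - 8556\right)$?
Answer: $177920381$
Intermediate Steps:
$\left(44985 - 38294\right) \left(35147 - 8556\right) = 6691 \cdot 26591 = 177920381$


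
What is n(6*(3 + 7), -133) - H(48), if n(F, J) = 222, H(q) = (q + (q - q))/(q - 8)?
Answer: 1104/5 ≈ 220.80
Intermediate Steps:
H(q) = q/(-8 + q) (H(q) = (q + 0)/(-8 + q) = q/(-8 + q))
n(6*(3 + 7), -133) - H(48) = 222 - 48/(-8 + 48) = 222 - 48/40 = 222 - 1*6/5 = 222 - 6/5 = 1104/5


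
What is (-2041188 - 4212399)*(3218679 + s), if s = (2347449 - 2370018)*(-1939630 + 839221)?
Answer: -155328778909297800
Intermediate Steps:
s = 24835130721 (s = -22569*(-1100409) = 24835130721)
(-2041188 - 4212399)*(3218679 + s) = (-2041188 - 4212399)*(3218679 + 24835130721) = -6253587*24838349400 = -155328778909297800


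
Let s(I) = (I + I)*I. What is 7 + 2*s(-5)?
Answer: 107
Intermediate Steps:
s(I) = 2*I**2 (s(I) = (2*I)*I = 2*I**2)
7 + 2*s(-5) = 7 + 2*(2*(-5)**2) = 7 + 2*(2*25) = 7 + 2*50 = 7 + 100 = 107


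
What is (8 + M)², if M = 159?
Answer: 27889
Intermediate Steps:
(8 + M)² = (8 + 159)² = 167² = 27889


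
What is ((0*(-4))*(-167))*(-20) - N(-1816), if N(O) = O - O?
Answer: 0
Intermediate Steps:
N(O) = 0
((0*(-4))*(-167))*(-20) - N(-1816) = ((0*(-4))*(-167))*(-20) - 1*0 = (0*(-167))*(-20) + 0 = 0*(-20) + 0 = 0 + 0 = 0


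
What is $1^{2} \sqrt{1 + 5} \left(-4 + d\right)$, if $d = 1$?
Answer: $- 3 \sqrt{6} \approx -7.3485$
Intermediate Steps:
$1^{2} \sqrt{1 + 5} \left(-4 + d\right) = 1^{2} \sqrt{1 + 5} \left(-4 + 1\right) = 1 \sqrt{6} \left(-3\right) = 1 \left(- 3 \sqrt{6}\right) = - 3 \sqrt{6}$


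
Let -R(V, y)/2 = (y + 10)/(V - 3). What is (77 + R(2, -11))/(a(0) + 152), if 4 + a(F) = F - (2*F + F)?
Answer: 75/148 ≈ 0.50676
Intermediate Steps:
R(V, y) = -2*(10 + y)/(-3 + V) (R(V, y) = -2*(y + 10)/(V - 3) = -2*(10 + y)/(-3 + V))
a(F) = -4 - 2*F (a(F) = -4 + (F - (2*F + F)) = -4 + (F - 3*F) = -4 - 2*F)
(77 + R(2, -11))/(a(0) + 152) = (77 + 2*(-10 - 1*(-11))/(-3 + 2))/((-4 - 2*0) + 152) = (77 + 2*(-10 + 11)/(-1))/((-4 + 0) + 152) = (77 + 2*(-1)*1)/(-4 + 152) = (77 - 2)/148 = 75*(1/148) = 75/148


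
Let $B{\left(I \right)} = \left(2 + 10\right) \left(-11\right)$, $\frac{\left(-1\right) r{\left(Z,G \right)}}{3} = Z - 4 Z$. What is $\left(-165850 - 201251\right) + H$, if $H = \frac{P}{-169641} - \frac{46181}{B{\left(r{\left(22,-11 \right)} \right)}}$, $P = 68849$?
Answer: $- \frac{2737508384953}{7464204} \approx -3.6675 \cdot 10^{5}$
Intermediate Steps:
$r{\left(Z,G \right)} = 9 Z$ ($r{\left(Z,G \right)} = - 3 \left(Z - 4 Z\right) = - 3 \left(- 3 Z\right) = 9 Z$)
$B{\left(I \right)} = -132$ ($B{\left(I \right)} = 12 \left(-11\right) = -132$)
$H = \frac{2608367651}{7464204}$ ($H = \frac{68849}{-169641} - \frac{46181}{-132} = 68849 \left(- \frac{1}{169641}\right) - - \frac{46181}{132} = - \frac{68849}{169641} + \frac{46181}{132} = \frac{2608367651}{7464204} \approx 349.45$)
$\left(-165850 - 201251\right) + H = \left(-165850 - 201251\right) + \frac{2608367651}{7464204} = -367101 + \frac{2608367651}{7464204} = - \frac{2737508384953}{7464204}$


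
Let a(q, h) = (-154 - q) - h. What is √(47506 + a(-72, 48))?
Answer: 12*√329 ≈ 217.66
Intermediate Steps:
a(q, h) = -154 - h - q
√(47506 + a(-72, 48)) = √(47506 + (-154 - 1*48 - 1*(-72))) = √(47506 + (-154 - 48 + 72)) = √(47506 - 130) = √47376 = 12*√329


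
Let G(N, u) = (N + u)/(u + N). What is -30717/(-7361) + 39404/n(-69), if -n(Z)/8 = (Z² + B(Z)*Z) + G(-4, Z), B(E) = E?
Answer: 512522771/140197606 ≈ 3.6557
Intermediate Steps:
G(N, u) = 1 (G(N, u) = (N + u)/(N + u) = 1)
n(Z) = -8 - 16*Z² (n(Z) = -8*((Z² + Z*Z) + 1) = -8*((Z² + Z²) + 1) = -8*(2*Z² + 1) = -8*(1 + 2*Z²) = -8 - 16*Z²)
-30717/(-7361) + 39404/n(-69) = -30717/(-7361) + 39404/(-8 - 16*(-69)²) = -30717*(-1/7361) + 39404/(-8 - 16*4761) = 30717/7361 + 39404/(-8 - 76176) = 30717/7361 + 39404/(-76184) = 30717/7361 + 39404*(-1/76184) = 30717/7361 - 9851/19046 = 512522771/140197606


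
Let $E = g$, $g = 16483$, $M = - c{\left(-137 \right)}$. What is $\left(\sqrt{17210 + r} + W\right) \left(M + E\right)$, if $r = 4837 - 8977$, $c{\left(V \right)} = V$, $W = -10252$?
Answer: $-170388240 + 16620 \sqrt{13070} \approx -1.6849 \cdot 10^{8}$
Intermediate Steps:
$M = 137$ ($M = \left(-1\right) \left(-137\right) = 137$)
$E = 16483$
$r = -4140$
$\left(\sqrt{17210 + r} + W\right) \left(M + E\right) = \left(\sqrt{17210 - 4140} - 10252\right) \left(137 + 16483\right) = \left(\sqrt{13070} - 10252\right) 16620 = \left(-10252 + \sqrt{13070}\right) 16620 = -170388240 + 16620 \sqrt{13070}$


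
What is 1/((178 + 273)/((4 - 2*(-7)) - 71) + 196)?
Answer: 53/9937 ≈ 0.0053336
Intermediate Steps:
1/((178 + 273)/((4 - 2*(-7)) - 71) + 196) = 1/(451/((4 + 14) - 71) + 196) = 1/(451/(18 - 71) + 196) = 1/(451/(-53) + 196) = 1/(451*(-1/53) + 196) = 1/(-451/53 + 196) = 1/(9937/53) = 53/9937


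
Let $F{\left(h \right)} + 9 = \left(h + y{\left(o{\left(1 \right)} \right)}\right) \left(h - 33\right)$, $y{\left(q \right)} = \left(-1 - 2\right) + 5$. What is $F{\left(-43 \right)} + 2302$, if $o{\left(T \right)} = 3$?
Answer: $5409$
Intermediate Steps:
$y{\left(q \right)} = 2$ ($y{\left(q \right)} = -3 + 5 = 2$)
$F{\left(h \right)} = -9 + \left(-33 + h\right) \left(2 + h\right)$ ($F{\left(h \right)} = -9 + \left(h + 2\right) \left(h - 33\right) = -9 + \left(2 + h\right) \left(-33 + h\right) = -9 + \left(-33 + h\right) \left(2 + h\right)$)
$F{\left(-43 \right)} + 2302 = \left(-75 + \left(-43\right)^{2} - -1333\right) + 2302 = \left(-75 + 1849 + 1333\right) + 2302 = 3107 + 2302 = 5409$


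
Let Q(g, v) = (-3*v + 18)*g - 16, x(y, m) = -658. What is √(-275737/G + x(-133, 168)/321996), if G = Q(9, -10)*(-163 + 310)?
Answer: 3*I*√191266922234206/19534424 ≈ 2.1239*I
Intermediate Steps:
Q(g, v) = -16 + g*(18 - 3*v) (Q(g, v) = (18 - 3*v)*g - 16 = g*(18 - 3*v) - 16 = -16 + g*(18 - 3*v))
G = 61152 (G = (-16 + 18*9 - 3*9*(-10))*(-163 + 310) = (-16 + 162 + 270)*147 = 416*147 = 61152)
√(-275737/G + x(-133, 168)/321996) = √(-275737/61152 - 658/321996) = √(-275737*1/61152 - 658*1/321996) = √(-39391/8736 - 329/160998) = √(-352485909/78137696) = 3*I*√191266922234206/19534424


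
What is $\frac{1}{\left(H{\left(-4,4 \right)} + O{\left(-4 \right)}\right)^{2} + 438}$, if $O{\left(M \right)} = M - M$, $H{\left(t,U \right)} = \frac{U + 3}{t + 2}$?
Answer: $\frac{4}{1801} \approx 0.002221$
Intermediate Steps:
$H{\left(t,U \right)} = \frac{3 + U}{2 + t}$
$O{\left(M \right)} = 0$
$\frac{1}{\left(H{\left(-4,4 \right)} + O{\left(-4 \right)}\right)^{2} + 438} = \frac{1}{\left(\frac{3 + 4}{2 - 4} + 0\right)^{2} + 438} = \frac{1}{\left(\frac{1}{-2} \cdot 7 + 0\right)^{2} + 438} = \frac{1}{\left(\left(- \frac{1}{2}\right) 7 + 0\right)^{2} + 438} = \frac{1}{\left(- \frac{7}{2} + 0\right)^{2} + 438} = \frac{1}{\left(- \frac{7}{2}\right)^{2} + 438} = \frac{1}{\frac{49}{4} + 438} = \frac{1}{\frac{1801}{4}} = \frac{4}{1801}$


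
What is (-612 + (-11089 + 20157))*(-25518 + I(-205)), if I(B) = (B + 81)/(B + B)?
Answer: -44234418368/205 ≈ -2.1578e+8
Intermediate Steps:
I(B) = (81 + B)/(2*B) (I(B) = (81 + B)/((2*B)) = (81 + B)*(1/(2*B)) = (81 + B)/(2*B))
(-612 + (-11089 + 20157))*(-25518 + I(-205)) = (-612 + (-11089 + 20157))*(-25518 + (½)*(81 - 205)/(-205)) = (-612 + 9068)*(-25518 + (½)*(-1/205)*(-124)) = 8456*(-25518 + 62/205) = 8456*(-5231128/205) = -44234418368/205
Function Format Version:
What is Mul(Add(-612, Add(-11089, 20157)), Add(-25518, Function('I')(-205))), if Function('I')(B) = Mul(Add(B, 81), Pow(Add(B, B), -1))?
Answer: Rational(-44234418368, 205) ≈ -2.1578e+8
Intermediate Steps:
Function('I')(B) = Mul(Rational(1, 2), Pow(B, -1), Add(81, B)) (Function('I')(B) = Mul(Add(81, B), Pow(Mul(2, B), -1)) = Mul(Add(81, B), Mul(Rational(1, 2), Pow(B, -1))) = Mul(Rational(1, 2), Pow(B, -1), Add(81, B)))
Mul(Add(-612, Add(-11089, 20157)), Add(-25518, Function('I')(-205))) = Mul(Add(-612, Add(-11089, 20157)), Add(-25518, Mul(Rational(1, 2), Pow(-205, -1), Add(81, -205)))) = Mul(Add(-612, 9068), Add(-25518, Mul(Rational(1, 2), Rational(-1, 205), -124))) = Mul(8456, Add(-25518, Rational(62, 205))) = Mul(8456, Rational(-5231128, 205)) = Rational(-44234418368, 205)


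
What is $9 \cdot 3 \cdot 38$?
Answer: $1026$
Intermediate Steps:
$9 \cdot 3 \cdot 38 = 27 \cdot 38 = 1026$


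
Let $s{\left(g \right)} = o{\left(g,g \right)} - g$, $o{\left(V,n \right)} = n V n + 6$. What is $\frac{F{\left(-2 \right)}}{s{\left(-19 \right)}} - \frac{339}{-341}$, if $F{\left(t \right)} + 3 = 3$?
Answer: $\frac{339}{341} \approx 0.99413$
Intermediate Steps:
$F{\left(t \right)} = 0$ ($F{\left(t \right)} = -3 + 3 = 0$)
$o{\left(V,n \right)} = 6 + V n^{2}$ ($o{\left(V,n \right)} = V n n + 6 = V n^{2} + 6 = 6 + V n^{2}$)
$s{\left(g \right)} = 6 + g^{3} - g$ ($s{\left(g \right)} = \left(6 + g g^{2}\right) - g = \left(6 + g^{3}\right) - g = 6 + g^{3} - g$)
$\frac{F{\left(-2 \right)}}{s{\left(-19 \right)}} - \frac{339}{-341} = \frac{0}{6 + \left(-19\right)^{3} - -19} - \frac{339}{-341} = \frac{0}{6 - 6859 + 19} - - \frac{339}{341} = \frac{0}{-6834} + \frac{339}{341} = 0 \left(- \frac{1}{6834}\right) + \frac{339}{341} = 0 + \frac{339}{341} = \frac{339}{341}$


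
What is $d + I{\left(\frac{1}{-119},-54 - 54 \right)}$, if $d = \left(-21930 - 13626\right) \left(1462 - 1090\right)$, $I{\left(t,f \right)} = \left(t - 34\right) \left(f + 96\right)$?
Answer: $- \frac{1573944444}{119} \approx -1.3226 \cdot 10^{7}$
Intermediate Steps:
$I{\left(t,f \right)} = \left(-34 + t\right) \left(96 + f\right)$
$d = -13226832$ ($d = \left(-35556\right) 372 = -13226832$)
$d + I{\left(\frac{1}{-119},-54 - 54 \right)} = -13226832 - \left(3264 + \frac{96}{119} + 34 \left(-54 - 54\right) - \frac{-54 - 54}{-119}\right) = -13226832 + \left(-3264 - 34 \left(-54 - 54\right) + 96 \left(- \frac{1}{119}\right) + \left(-54 - 54\right) \left(- \frac{1}{119}\right)\right) = -13226832 - - \frac{48564}{119} = -13226832 + \left(-3264 + 3672 - \frac{96}{119} + \frac{108}{119}\right) = -13226832 + \frac{48564}{119} = - \frac{1573944444}{119}$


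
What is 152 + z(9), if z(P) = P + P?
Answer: 170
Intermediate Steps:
z(P) = 2*P
152 + z(9) = 152 + 2*9 = 152 + 18 = 170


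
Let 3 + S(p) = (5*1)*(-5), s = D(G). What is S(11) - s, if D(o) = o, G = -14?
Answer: -14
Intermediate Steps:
s = -14
S(p) = -28 (S(p) = -3 + (5*1)*(-5) = -3 + 5*(-5) = -3 - 25 = -28)
S(11) - s = -28 - 1*(-14) = -28 + 14 = -14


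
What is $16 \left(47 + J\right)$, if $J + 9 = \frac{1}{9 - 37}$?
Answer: $\frac{4252}{7} \approx 607.43$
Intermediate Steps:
$J = - \frac{253}{28}$ ($J = -9 + \frac{1}{9 - 37} = -9 + \frac{1}{-28} = -9 - \frac{1}{28} = - \frac{253}{28} \approx -9.0357$)
$16 \left(47 + J\right) = 16 \left(47 - \frac{253}{28}\right) = 16 \cdot \frac{1063}{28} = \frac{4252}{7}$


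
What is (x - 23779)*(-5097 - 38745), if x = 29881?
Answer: -267523884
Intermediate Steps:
(x - 23779)*(-5097 - 38745) = (29881 - 23779)*(-5097 - 38745) = 6102*(-43842) = -267523884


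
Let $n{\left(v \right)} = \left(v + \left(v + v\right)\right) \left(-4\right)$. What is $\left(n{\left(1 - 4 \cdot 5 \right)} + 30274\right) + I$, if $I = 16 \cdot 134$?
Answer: $32646$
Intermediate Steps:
$I = 2144$
$n{\left(v \right)} = - 12 v$ ($n{\left(v \right)} = \left(v + 2 v\right) \left(-4\right) = 3 v \left(-4\right) = - 12 v$)
$\left(n{\left(1 - 4 \cdot 5 \right)} + 30274\right) + I = \left(- 12 \left(1 - 4 \cdot 5\right) + 30274\right) + 2144 = \left(- 12 \left(1 - 20\right) + 30274\right) + 2144 = \left(\left(-12\right) \left(-19\right) + 30274\right) + 2144 = \left(228 + 30274\right) + 2144 = 30502 + 2144 = 32646$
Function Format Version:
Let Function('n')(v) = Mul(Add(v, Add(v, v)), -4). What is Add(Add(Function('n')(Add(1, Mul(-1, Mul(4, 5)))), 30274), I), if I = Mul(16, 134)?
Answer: 32646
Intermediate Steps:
I = 2144
Function('n')(v) = Mul(-12, v) (Function('n')(v) = Mul(Add(v, Mul(2, v)), -4) = Mul(Mul(3, v), -4) = Mul(-12, v))
Add(Add(Function('n')(Add(1, Mul(-1, Mul(4, 5)))), 30274), I) = Add(Add(Mul(-12, Add(1, Mul(-1, Mul(4, 5)))), 30274), 2144) = Add(Add(Mul(-12, Add(1, Mul(-1, 20))), 30274), 2144) = Add(Add(Mul(-12, Add(1, -20)), 30274), 2144) = Add(Add(Mul(-12, -19), 30274), 2144) = Add(Add(228, 30274), 2144) = Add(30502, 2144) = 32646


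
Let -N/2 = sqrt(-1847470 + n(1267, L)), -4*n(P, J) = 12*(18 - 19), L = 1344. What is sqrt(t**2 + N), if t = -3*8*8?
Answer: sqrt(36864 - 2*I*sqrt(1847467)) ≈ 192.13 - 7.0744*I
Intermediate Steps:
t = -192 (t = -24*8 = -192)
n(P, J) = 3 (n(P, J) = -3*(18 - 19) = -3*(-1) = -1/4*(-12) = 3)
N = -2*I*sqrt(1847467) (N = -2*sqrt(-1847470 + 3) = -2*I*sqrt(1847467) ≈ -2718.4*I)
sqrt(t**2 + N) = sqrt((-192)**2 - 2*I*sqrt(1847467)) = sqrt(36864 - 2*I*sqrt(1847467))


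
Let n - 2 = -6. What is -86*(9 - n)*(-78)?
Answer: 87204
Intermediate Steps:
n = -4 (n = 2 - 6 = -4)
-86*(9 - n)*(-78) = -86*(9 - 1*(-4))*(-78) = -86*(9 + 4)*(-78) = -86*13*(-78) = -1118*(-78) = 87204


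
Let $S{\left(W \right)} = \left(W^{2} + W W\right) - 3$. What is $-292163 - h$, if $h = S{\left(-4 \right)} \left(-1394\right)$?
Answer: $-251737$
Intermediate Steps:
$S{\left(W \right)} = -3 + 2 W^{2}$ ($S{\left(W \right)} = \left(W^{2} + W^{2}\right) - 3 = 2 W^{2} - 3 = -3 + 2 W^{2}$)
$h = -40426$ ($h = \left(-3 + 2 \left(-4\right)^{2}\right) \left(-1394\right) = \left(-3 + 2 \cdot 16\right) \left(-1394\right) = \left(-3 + 32\right) \left(-1394\right) = 29 \left(-1394\right) = -40426$)
$-292163 - h = -292163 - -40426 = -292163 + 40426 = -251737$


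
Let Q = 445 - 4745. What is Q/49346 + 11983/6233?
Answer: 12271983/6686383 ≈ 1.8354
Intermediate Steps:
Q = -4300
Q/49346 + 11983/6233 = -4300/49346 + 11983/6233 = -4300*1/49346 + 11983*(1/6233) = -2150/24673 + 521/271 = 12271983/6686383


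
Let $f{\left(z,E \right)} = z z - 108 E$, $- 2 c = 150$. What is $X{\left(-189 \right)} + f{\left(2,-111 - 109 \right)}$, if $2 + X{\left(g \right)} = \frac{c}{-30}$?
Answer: $\frac{47529}{2} \approx 23765.0$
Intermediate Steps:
$c = -75$ ($c = \left(- \frac{1}{2}\right) 150 = -75$)
$X{\left(g \right)} = \frac{1}{2}$ ($X{\left(g \right)} = -2 - \frac{75}{-30} = -2 - - \frac{5}{2} = -2 + \frac{5}{2} = \frac{1}{2}$)
$f{\left(z,E \right)} = z^{2} - 108 E$
$X{\left(-189 \right)} + f{\left(2,-111 - 109 \right)} = \frac{1}{2} - \left(-4 + 108 \left(-111 - 109\right)\right) = \frac{1}{2} + \left(4 - -23760\right) = \frac{1}{2} + \left(4 + 23760\right) = \frac{1}{2} + 23764 = \frac{47529}{2}$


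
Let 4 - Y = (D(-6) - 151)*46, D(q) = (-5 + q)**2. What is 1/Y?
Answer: 1/1384 ≈ 0.00072254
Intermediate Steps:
Y = 1384 (Y = 4 - ((-5 - 6)**2 - 151)*46 = 4 - ((-11)**2 - 151)*46 = 4 - (121 - 151)*46 = 4 - (-30)*46 = 4 - 1*(-1380) = 4 + 1380 = 1384)
1/Y = 1/1384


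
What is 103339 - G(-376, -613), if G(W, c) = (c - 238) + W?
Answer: 104566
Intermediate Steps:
G(W, c) = -238 + W + c (G(W, c) = (-238 + c) + W = -238 + W + c)
103339 - G(-376, -613) = 103339 - (-238 - 376 - 613) = 103339 - 1*(-1227) = 103339 + 1227 = 104566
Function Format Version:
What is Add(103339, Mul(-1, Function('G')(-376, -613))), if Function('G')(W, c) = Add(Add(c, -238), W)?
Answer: 104566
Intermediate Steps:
Function('G')(W, c) = Add(-238, W, c) (Function('G')(W, c) = Add(Add(-238, c), W) = Add(-238, W, c))
Add(103339, Mul(-1, Function('G')(-376, -613))) = Add(103339, Mul(-1, Add(-238, -376, -613))) = Add(103339, Mul(-1, -1227)) = Add(103339, 1227) = 104566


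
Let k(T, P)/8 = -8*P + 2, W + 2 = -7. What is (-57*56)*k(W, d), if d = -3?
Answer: -663936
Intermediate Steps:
W = -9 (W = -2 - 7 = -9)
k(T, P) = 16 - 64*P (k(T, P) = 8*(-8*P + 2) = 8*(2 - 8*P) = 16 - 64*P)
(-57*56)*k(W, d) = (-57*56)*(16 - 64*(-3)) = -3192*(16 + 192) = -3192*208 = -663936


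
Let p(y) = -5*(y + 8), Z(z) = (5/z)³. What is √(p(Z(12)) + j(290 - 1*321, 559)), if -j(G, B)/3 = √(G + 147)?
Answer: √(-209235 - 31104*√29)/72 ≈ 8.5248*I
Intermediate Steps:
Z(z) = 125/z³
j(G, B) = -3*√(147 + G) (j(G, B) = -3*√(G + 147) = -3*√(147 + G))
p(y) = -40 - 5*y (p(y) = -5*(8 + y) = -40 - 5*y)
√(p(Z(12)) + j(290 - 1*321, 559)) = √((-40 - 625/12³) - 3*√(147 + (290 - 1*321))) = √((-40 - 625/1728) - 3*√(147 + (290 - 321))) = √((-40 - 5*125/1728) - 3*√(147 - 31)) = √((-40 - 625/1728) - 6*√29) = √(-69745/1728 - 6*√29)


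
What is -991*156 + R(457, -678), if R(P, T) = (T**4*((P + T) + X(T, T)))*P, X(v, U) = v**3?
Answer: -30097080168919005983412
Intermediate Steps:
R(P, T) = P*T**4*(P + T + T**3) (R(P, T) = (T**4*((P + T) + T**3))*P = (T**4*(P + T + T**3))*P = P*T**4*(P + T + T**3))
-991*156 + R(457, -678) = -991*156 + 457*(-678)**4*(457 - 678 + (-678)**3) = -154596 + 457*211309379856*(457 - 678 - 311665752) = -154596 + 457*211309379856*(-311665973) = -154596 - 30097080168919005828816 = -30097080168919005983412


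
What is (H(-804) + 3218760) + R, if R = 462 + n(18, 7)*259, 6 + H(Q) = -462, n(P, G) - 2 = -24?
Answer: 3213056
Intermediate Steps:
n(P, G) = -22 (n(P, G) = 2 - 24 = -22)
H(Q) = -468 (H(Q) = -6 - 462 = -468)
R = -5236 (R = 462 - 22*259 = 462 - 5698 = -5236)
(H(-804) + 3218760) + R = (-468 + 3218760) - 5236 = 3218292 - 5236 = 3213056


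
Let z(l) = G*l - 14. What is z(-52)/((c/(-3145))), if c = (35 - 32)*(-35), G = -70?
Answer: 325822/3 ≈ 1.0861e+5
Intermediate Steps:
c = -105 (c = 3*(-35) = -105)
z(l) = -14 - 70*l (z(l) = -70*l - 14 = -14 - 70*l)
z(-52)/((c/(-3145))) = (-14 - 70*(-52))/((-105/(-3145))) = (-14 + 3640)/((-105*(-1/3145))) = 3626/(21/629) = 3626*(629/21) = 325822/3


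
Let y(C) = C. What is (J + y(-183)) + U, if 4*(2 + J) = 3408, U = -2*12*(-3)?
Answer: 739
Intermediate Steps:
U = 72 (U = -24*(-3) = 72)
J = 850 (J = -2 + (¼)*3408 = -2 + 852 = 850)
(J + y(-183)) + U = (850 - 183) + 72 = 667 + 72 = 739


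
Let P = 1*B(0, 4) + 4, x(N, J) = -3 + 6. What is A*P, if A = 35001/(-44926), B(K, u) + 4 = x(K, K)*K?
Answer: 0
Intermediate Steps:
x(N, J) = 3
B(K, u) = -4 + 3*K
A = -35001/44926 (A = 35001*(-1/44926) = -35001/44926 ≈ -0.77908)
P = 0 (P = 1*(-4 + 3*0) + 4 = 1*(-4 + 0) + 4 = 1*(-4) + 4 = -4 + 4 = 0)
A*P = -35001/44926*0 = 0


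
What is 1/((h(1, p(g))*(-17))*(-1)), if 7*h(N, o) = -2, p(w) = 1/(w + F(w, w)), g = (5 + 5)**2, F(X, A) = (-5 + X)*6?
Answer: -7/34 ≈ -0.20588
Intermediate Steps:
F(X, A) = -30 + 6*X
g = 100 (g = 10**2 = 100)
p(w) = 1/(-30 + 7*w) (p(w) = 1/(w + (-30 + 6*w)) = 1/(-30 + 7*w))
h(N, o) = -2/7 (h(N, o) = (1/7)*(-2) = -2/7)
1/((h(1, p(g))*(-17))*(-1)) = 1/(-2/7*(-17)*(-1)) = 1/((34/7)*(-1)) = 1/(-34/7) = -7/34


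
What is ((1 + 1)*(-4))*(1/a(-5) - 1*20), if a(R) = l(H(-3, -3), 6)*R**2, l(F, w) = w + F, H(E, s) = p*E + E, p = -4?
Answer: 59992/375 ≈ 159.98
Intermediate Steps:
H(E, s) = -3*E (H(E, s) = -4*E + E = -3*E)
l(F, w) = F + w
a(R) = 15*R**2 (a(R) = (-3*(-3) + 6)*R**2 = (9 + 6)*R**2 = 15*R**2)
((1 + 1)*(-4))*(1/a(-5) - 1*20) = ((1 + 1)*(-4))*(1/(15*(-5)**2) - 1*20) = (2*(-4))*(1/(15*25) - 20) = -8*(1/375 - 20) = -8*(-7499/375) = 59992/375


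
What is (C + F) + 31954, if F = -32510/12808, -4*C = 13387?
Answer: 91592287/3202 ≈ 28605.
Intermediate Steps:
C = -13387/4 (C = -1/4*13387 = -13387/4 ≈ -3346.8)
F = -16255/6404 (F = -32510*1/12808 = -16255/6404 ≈ -2.5383)
(C + F) + 31954 = (-13387/4 - 16255/6404) + 31954 = -10724421/3202 + 31954 = 91592287/3202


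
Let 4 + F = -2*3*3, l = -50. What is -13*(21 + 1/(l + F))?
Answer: -19643/72 ≈ -272.82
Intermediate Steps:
F = -22 (F = -4 - 2*3*3 = -4 - 6*3 = -4 - 18 = -22)
-13*(21 + 1/(l + F)) = -13*(21 + 1/(-50 - 22)) = -13*(21 + 1/(-72)) = -13*(21 - 1/72) = -13*1511/72 = -19643/72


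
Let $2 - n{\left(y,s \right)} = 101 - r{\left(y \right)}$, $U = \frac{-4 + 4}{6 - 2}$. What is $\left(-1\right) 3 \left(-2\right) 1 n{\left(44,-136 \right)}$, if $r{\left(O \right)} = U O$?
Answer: $-594$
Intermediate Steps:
$U = 0$ ($U = \frac{0}{4} = 0 \cdot \frac{1}{4} = 0$)
$r{\left(O \right)} = 0$ ($r{\left(O \right)} = 0 O = 0$)
$n{\left(y,s \right)} = -99$ ($n{\left(y,s \right)} = 2 - \left(101 - 0\right) = 2 - \left(101 + 0\right) = 2 - 101 = -99$)
$\left(-1\right) 3 \left(-2\right) 1 n{\left(44,-136 \right)} = \left(-1\right) 3 \left(-2\right) 1 \left(-99\right) = \left(-3\right) \left(-2\right) 1 \left(-99\right) = 6 \cdot 1 \left(-99\right) = 6 \left(-99\right) = -594$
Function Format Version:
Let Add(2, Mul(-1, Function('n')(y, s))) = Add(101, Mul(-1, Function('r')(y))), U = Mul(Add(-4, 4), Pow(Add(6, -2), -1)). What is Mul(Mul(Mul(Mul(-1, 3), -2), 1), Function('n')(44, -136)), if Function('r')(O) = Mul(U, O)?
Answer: -594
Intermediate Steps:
U = 0 (U = Mul(0, Pow(4, -1)) = Mul(0, Rational(1, 4)) = 0)
Function('r')(O) = 0 (Function('r')(O) = Mul(0, O) = 0)
Function('n')(y, s) = -99 (Function('n')(y, s) = Add(2, Mul(-1, Add(101, Mul(-1, 0)))) = Add(2, Mul(-1, Add(101, 0))) = Add(2, Mul(-1, 101)) = Add(2, -101) = -99)
Mul(Mul(Mul(Mul(-1, 3), -2), 1), Function('n')(44, -136)) = Mul(Mul(Mul(Mul(-1, 3), -2), 1), -99) = Mul(Mul(Mul(-3, -2), 1), -99) = Mul(Mul(6, 1), -99) = Mul(6, -99) = -594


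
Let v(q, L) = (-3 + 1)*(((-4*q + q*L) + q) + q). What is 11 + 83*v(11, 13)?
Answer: -20075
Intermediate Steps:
v(q, L) = 4*q - 2*L*q (v(q, L) = -2*(((-4*q + L*q) + q) + q) = -2*((-3*q + L*q) + q) = -2*(-2*q + L*q) = 4*q - 2*L*q)
11 + 83*v(11, 13) = 11 + 83*(2*11*(2 - 1*13)) = 11 + 83*(2*11*(2 - 13)) = 11 + 83*(2*11*(-11)) = 11 + 83*(-242) = 11 - 20086 = -20075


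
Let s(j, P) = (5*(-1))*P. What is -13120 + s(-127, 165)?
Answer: -13945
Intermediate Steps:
s(j, P) = -5*P
-13120 + s(-127, 165) = -13120 - 5*165 = -13120 - 825 = -13945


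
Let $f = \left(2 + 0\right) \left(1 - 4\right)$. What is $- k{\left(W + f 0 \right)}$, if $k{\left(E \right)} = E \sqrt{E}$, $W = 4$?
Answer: $-8$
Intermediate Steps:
$f = -6$ ($f = 2 \left(-3\right) = -6$)
$k{\left(E \right)} = E^{\frac{3}{2}}$
$- k{\left(W + f 0 \right)} = - \left(4 - 0\right)^{\frac{3}{2}} = - \left(4 + 0\right)^{\frac{3}{2}} = - 4^{\frac{3}{2}} = \left(-1\right) 8 = -8$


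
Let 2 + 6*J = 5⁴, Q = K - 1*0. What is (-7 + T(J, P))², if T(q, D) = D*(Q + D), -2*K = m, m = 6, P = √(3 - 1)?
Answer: 43 + 30*√2 ≈ 85.426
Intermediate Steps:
P = √2 ≈ 1.4142
K = -3 (K = -½*6 = -3)
Q = -3 (Q = -3 - 1*0 = -3 + 0 = -3)
J = 623/6 (J = -⅓ + (⅙)*5⁴ = -⅓ + (⅙)*625 = -⅓ + 625/6 = 623/6 ≈ 103.83)
T(q, D) = D*(-3 + D)
(-7 + T(J, P))² = (-7 + √2*(-3 + √2))²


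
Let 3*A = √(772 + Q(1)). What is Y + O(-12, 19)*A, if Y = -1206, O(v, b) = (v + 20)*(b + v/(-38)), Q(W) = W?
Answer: -1206 + 2936*√773/57 ≈ 226.09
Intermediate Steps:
O(v, b) = (20 + v)*(b - v/38) (O(v, b) = (20 + v)*(b + v*(-1/38)) = (20 + v)*(b - v/38))
A = √773/3 (A = √(772 + 1)/3 = √773/3 ≈ 9.2676)
Y + O(-12, 19)*A = -1206 + (20*19 - 10/19*(-12) - 1/38*(-12)² + 19*(-12))*(√773/3) = -1206 + (380 + 120/19 - 1/38*144 - 228)*(√773/3) = -1206 + (380 + 120/19 - 72/19 - 228)*(√773/3) = -1206 + 2936*(√773/3)/19 = -1206 + 2936*√773/57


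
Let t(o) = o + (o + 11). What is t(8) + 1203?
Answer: 1230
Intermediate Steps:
t(o) = 11 + 2*o (t(o) = o + (11 + o) = 11 + 2*o)
t(8) + 1203 = (11 + 2*8) + 1203 = (11 + 16) + 1203 = 27 + 1203 = 1230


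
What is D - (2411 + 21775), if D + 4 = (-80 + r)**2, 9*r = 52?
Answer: -1513166/81 ≈ -18681.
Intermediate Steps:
r = 52/9 (r = (1/9)*52 = 52/9 ≈ 5.7778)
D = 445900/81 (D = -4 + (-80 + 52/9)**2 = -4 + (-668/9)**2 = -4 + 446224/81 = 445900/81 ≈ 5504.9)
D - (2411 + 21775) = 445900/81 - (2411 + 21775) = 445900/81 - 1*24186 = 445900/81 - 24186 = -1513166/81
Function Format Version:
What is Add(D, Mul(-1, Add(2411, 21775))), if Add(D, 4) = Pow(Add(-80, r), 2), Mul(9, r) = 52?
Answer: Rational(-1513166, 81) ≈ -18681.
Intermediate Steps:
r = Rational(52, 9) (r = Mul(Rational(1, 9), 52) = Rational(52, 9) ≈ 5.7778)
D = Rational(445900, 81) (D = Add(-4, Pow(Add(-80, Rational(52, 9)), 2)) = Add(-4, Pow(Rational(-668, 9), 2)) = Add(-4, Rational(446224, 81)) = Rational(445900, 81) ≈ 5504.9)
Add(D, Mul(-1, Add(2411, 21775))) = Add(Rational(445900, 81), Mul(-1, Add(2411, 21775))) = Add(Rational(445900, 81), Mul(-1, 24186)) = Add(Rational(445900, 81), -24186) = Rational(-1513166, 81)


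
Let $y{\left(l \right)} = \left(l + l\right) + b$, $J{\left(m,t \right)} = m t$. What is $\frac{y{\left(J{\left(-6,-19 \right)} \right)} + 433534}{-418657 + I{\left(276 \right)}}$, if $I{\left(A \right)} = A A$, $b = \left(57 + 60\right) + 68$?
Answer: $- \frac{433947}{342481} \approx -1.2671$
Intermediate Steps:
$b = 185$ ($b = 117 + 68 = 185$)
$I{\left(A \right)} = A^{2}$
$y{\left(l \right)} = 185 + 2 l$ ($y{\left(l \right)} = \left(l + l\right) + 185 = 2 l + 185 = 185 + 2 l$)
$\frac{y{\left(J{\left(-6,-19 \right)} \right)} + 433534}{-418657 + I{\left(276 \right)}} = \frac{\left(185 + 2 \left(\left(-6\right) \left(-19\right)\right)\right) + 433534}{-418657 + 276^{2}} = \frac{\left(185 + 2 \cdot 114\right) + 433534}{-418657 + 76176} = \frac{\left(185 + 228\right) + 433534}{-342481} = \left(413 + 433534\right) \left(- \frac{1}{342481}\right) = 433947 \left(- \frac{1}{342481}\right) = - \frac{433947}{342481}$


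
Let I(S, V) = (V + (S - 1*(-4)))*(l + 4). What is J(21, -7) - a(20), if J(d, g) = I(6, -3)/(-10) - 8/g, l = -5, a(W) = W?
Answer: -1271/70 ≈ -18.157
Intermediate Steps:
I(S, V) = -4 - S - V (I(S, V) = (V + (S - 1*(-4)))*(-5 + 4) = (V + (S + 4))*(-1) = (V + (4 + S))*(-1) = (4 + S + V)*(-1) = -4 - S - V)
J(d, g) = 7/10 - 8/g (J(d, g) = (-4 - 1*6 - 1*(-3))/(-10) - 8/g = (-4 - 6 + 3)*(-1/10) - 8/g = -7*(-1/10) - 8/g = 7/10 - 8/g)
J(21, -7) - a(20) = (7/10 - 8/(-7)) - 1*20 = (7/10 - 8*(-1/7)) - 20 = (7/10 + 8/7) - 20 = 129/70 - 20 = -1271/70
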